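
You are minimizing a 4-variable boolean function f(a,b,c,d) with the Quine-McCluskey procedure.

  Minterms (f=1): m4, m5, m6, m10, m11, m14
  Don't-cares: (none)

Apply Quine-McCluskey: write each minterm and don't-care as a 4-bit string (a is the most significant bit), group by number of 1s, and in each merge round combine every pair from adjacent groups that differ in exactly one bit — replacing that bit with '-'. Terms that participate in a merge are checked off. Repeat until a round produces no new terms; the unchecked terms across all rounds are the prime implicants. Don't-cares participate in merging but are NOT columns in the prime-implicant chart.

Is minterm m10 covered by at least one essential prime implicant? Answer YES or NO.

YES

[col 0] 0100*, 0101*, 0110*, 1010*, 1011*, 1110*
[col 1] -110, 01-0, 010-, 1-10, 101-
Prime implicants: -110, 01-0, 010-, 1-10, 101-
PI chart (minterm → PIs covering it):
  4 | 01-0,010-
  5 | 010-  (sole → essential)
  6 | -110,01-0
  10 | 1-10,101-
  11 | 101-  (sole → essential)
  14 | -110,1-10
Essential prime implicants: 010-, 101-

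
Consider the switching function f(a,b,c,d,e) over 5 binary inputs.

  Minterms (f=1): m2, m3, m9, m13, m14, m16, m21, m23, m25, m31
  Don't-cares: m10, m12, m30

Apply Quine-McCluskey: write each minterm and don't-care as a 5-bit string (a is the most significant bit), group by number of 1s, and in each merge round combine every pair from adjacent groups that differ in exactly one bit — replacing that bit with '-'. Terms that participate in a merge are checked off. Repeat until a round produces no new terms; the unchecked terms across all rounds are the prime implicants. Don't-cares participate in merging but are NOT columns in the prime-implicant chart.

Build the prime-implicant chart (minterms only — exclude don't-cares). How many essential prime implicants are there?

4

Round 0: 00010✓ 00011✓ 01001✓ 01010✓ 01100✓ 01101✓ 01110✓ 10000 10101✓ 10111✓ 11001✓ 11110✓ 11111✓
Round 1: -1001 -1110 0-010 0001- 01-01 01-10 011-0 0110- 1-111 101-1 1111-
PIs = {-1001, -1110, 0-010, 0001-, 01-01, 01-10, 011-0, 0110-, 1-111, 10000, 101-1, 1111-}
Coverage chart:
  m2: 0-010,0001-
  m3: 0001- ←essential
  m9: -1001,01-01
  m13: 01-01,0110-
  m14: -1110,01-10,011-0
  m16: 10000 ←essential
  m21: 101-1 ←essential
  m23: 1-111,101-1
  m25: -1001 ←essential
  m31: 1-111,1111-
Essential: -1001, 0001-, 10000, 101-1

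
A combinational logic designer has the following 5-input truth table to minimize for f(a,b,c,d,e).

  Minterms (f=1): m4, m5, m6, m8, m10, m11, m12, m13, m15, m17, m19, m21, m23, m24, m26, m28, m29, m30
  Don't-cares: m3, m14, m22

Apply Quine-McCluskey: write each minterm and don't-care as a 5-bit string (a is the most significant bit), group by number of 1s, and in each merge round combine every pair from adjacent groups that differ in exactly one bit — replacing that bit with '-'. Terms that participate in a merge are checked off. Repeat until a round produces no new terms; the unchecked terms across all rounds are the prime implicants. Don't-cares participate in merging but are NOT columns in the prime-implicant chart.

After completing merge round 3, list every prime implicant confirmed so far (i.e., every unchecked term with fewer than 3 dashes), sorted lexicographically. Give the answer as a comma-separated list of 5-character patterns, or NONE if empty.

[col 0] 00011*, 00100*, 00101*, 00110*, 01000*, 01010*, 01011*, 01100*, 01101*, 01110*, 01111*, 10001*, 10011*, 10101*, 10110*, 10111*, 11000*, 11010*, 11100*, 11101*, 11110*
[col 1] -0011, -0101*, -0110*, -1000*, -1010*, -1100*, -1101*, -1110*, 0-011, 0-100*, 0-101*, 0-110*, 001-0*, 0010-*, 01-00*, 01-10*, 01-11*, 010-0*, 0101-*, 011-0*, 011-1*, 0110-*, 0111-*, 1-101*, 1-110*, 10-01*, 10-11*, 100-1*, 101-1*, 1011-, 11-00*, 11-10*, 110-0*, 111-0*, 1110-*
[col 2] --101, --110, -1-00*, -1-10*, -10-0*, -11-0*, -110-, 0-1-0, 0-10-, 01--0*, 01-1-, 011--, 10--1, 11--0*
[col 3] -1--0
Prime implicants: --101, --110, -0011, -1--0, -110-, 0-011, 0-1-0, 0-10-, 01-1-, 011--, 10--1, 1011-

--101, --110, -0011, -110-, 0-011, 0-1-0, 0-10-, 01-1-, 011--, 10--1, 1011-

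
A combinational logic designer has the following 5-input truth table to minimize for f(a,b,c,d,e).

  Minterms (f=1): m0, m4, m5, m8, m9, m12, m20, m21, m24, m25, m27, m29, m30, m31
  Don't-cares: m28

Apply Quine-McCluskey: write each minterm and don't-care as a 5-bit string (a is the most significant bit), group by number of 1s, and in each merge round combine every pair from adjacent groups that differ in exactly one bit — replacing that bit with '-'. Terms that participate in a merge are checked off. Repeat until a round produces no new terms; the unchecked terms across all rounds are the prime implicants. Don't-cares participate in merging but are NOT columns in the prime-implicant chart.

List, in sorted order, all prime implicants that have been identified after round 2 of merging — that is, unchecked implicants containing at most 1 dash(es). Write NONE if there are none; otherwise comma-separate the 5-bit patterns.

[col 0] 00000*, 00100*, 00101*, 01000*, 01001*, 01100*, 10100*, 10101*, 11000*, 11001*, 11011*, 11100*, 11101*, 11110*, 11111*
[col 1] -0100*, -0101*, -1000*, -1001*, -1100*, 0-000*, 0-100*, 00-00*, 0010-*, 01-00*, 0100-*, 1-100*, 1-101*, 1010-*, 11-00*, 11-01*, 11-11*, 110-1*, 1100-*, 111-0*, 111-1*, 1110-*, 1111-*
[col 2] --100, -010-, -1-00, -100-, 0--00, 1-10-, 11--1, 11-0-, 111--
Prime implicants: --100, -010-, -1-00, -100-, 0--00, 1-10-, 11--1, 11-0-, 111--

NONE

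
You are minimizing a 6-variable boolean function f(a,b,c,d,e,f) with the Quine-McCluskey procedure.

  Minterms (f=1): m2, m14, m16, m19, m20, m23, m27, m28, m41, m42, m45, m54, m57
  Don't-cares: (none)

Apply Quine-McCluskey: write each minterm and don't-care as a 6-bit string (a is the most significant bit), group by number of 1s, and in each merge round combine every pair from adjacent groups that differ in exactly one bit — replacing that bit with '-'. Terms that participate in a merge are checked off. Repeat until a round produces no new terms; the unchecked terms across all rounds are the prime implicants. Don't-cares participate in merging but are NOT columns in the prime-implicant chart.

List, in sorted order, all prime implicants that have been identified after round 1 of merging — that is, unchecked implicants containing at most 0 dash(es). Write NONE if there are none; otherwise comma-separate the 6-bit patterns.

000010, 001110, 101010, 110110

Round 0: 000010 001110 010000✓ 010011✓ 010100✓ 010111✓ 011011✓ 011100✓ 101001✓ 101010 101101✓ 110110 111001✓
Round 1: 01-011 01-100 010-00 010-11 1-1001 101-01
PIs = {000010, 001110, 01-011, 01-100, 010-00, 010-11, 1-1001, 101-01, 101010, 110110}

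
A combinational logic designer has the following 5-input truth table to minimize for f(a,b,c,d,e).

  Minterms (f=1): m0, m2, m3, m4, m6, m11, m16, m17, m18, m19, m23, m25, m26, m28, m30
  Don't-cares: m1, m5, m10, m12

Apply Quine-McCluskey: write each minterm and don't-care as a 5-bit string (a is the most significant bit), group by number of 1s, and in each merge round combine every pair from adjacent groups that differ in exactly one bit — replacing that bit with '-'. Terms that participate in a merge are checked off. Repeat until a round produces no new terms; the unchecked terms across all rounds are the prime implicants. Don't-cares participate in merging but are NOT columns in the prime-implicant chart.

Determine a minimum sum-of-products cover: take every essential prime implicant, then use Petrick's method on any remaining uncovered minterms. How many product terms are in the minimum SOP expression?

Round 0: 00000✓ 00001✓ 00010✓ 00011✓ 00100✓ 00101✓ 00110✓ 01010✓ 01011✓ 01100✓ 10000✓ 10001✓ 10010✓ 10011✓ 10111✓ 11001✓ 11010✓ 11100✓ 11110✓
Round 1: -0000✓ -0001✓ -0010✓ -0011✓ -1010✓ -1100 0-010✓ 0-011✓ 0-100 00-00✓ 00-01✓ 00-10✓ 000-0✓ 000-1✓ 0000-✓ 0001-✓ 001-0✓ 0010-✓ 0101-✓ 1-001 1-010✓ 10-11 100-0✓ 100-1✓ 1000-✓ 1001-✓ 11-10 111-0
Round 2: --010 -00-0✓ -00-1✓ -000-✓ -001-✓ 0-01- 00--0 00-0- 000--✓ 100--✓
Round 3: -00--
PIs = {--010, -00--, -1100, 0-01-, 0-100, 00--0, 00-0-, 1-001, 10-11, 11-10, 111-0}
Coverage chart:
  m0: -00--,00--0,00-0-
  m2: --010,-00--,0-01-,00--0
  m3: -00--,0-01-
  m4: 0-100,00--0,00-0-
  m6: 00--0 ←essential
  m11: 0-01- ←essential
  m16: -00-- ←essential
  m17: -00--,1-001
  m18: --010,-00--
  m19: -00--,10-11
  m23: 10-11 ←essential
  m25: 1-001 ←essential
  m26: --010,11-10
  m28: -1100,111-0
  m30: 11-10,111-0
Essential: -00--, 0-01-, 00--0, 1-001, 10-11
Petrick residual → --010, 111-0
Min cover (7 terms): c'de' + b'c' + a'c'd + a'b'e' + ac'd'e + ab'de + abce'

7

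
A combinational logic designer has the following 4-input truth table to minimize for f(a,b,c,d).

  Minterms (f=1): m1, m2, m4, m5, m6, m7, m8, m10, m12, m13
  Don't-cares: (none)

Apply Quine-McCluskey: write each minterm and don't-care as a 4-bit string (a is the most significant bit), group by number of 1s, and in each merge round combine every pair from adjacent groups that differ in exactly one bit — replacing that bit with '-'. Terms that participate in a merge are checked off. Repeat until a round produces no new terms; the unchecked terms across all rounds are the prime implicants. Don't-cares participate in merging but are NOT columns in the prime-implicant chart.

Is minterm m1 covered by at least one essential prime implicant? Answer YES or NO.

YES

size-2^0 implicants → 0001(✓)  0010(✓)  0100(✓)  0101(✓)  0110(✓)  0111(✓)  1000(✓)  1010(✓)  1100(✓)  1101(✓)
size-2^1 implicants → -010  -100(✓)  -101(✓)  0-01  0-10  01-0(✓)  01-1(✓)  010-(✓)  011-(✓)  1-00  10-0  110-(✓)
size-2^2 implicants → -10-  01--
Unchecked terms (primes): -010, -10-, 0-01, 0-10, 01--, 1-00, 10-0
Minterm coverage:
  m1 ⊆ 0-01 [E]
  m2 ⊆ -010,0-10
  m4 ⊆ -10-,01--
  m5 ⊆ -10-,0-01,01--
  m6 ⊆ 0-10,01--
  m7 ⊆ 01-- [E]
  m8 ⊆ 1-00,10-0
  m10 ⊆ -010,10-0
  m12 ⊆ -10-,1-00
  m13 ⊆ -10- [E]
E = {-10-, 0-01, 01--}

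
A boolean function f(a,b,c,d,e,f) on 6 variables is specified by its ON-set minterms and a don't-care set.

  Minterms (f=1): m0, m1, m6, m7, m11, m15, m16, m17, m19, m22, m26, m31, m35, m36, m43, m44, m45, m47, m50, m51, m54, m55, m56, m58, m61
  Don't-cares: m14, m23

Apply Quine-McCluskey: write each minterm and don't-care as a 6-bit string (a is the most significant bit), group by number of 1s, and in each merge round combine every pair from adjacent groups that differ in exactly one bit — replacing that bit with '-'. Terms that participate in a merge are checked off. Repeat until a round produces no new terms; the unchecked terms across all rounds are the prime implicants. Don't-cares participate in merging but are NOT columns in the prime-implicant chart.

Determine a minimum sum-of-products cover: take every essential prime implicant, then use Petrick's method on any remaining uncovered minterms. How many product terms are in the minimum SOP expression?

Round 0: 000000✓ 000001✓ 000110✓ 000111✓ 001011✓ 001110✓ 001111✓ 010000✓ 010001✓ 010011✓ 010110✓ 010111✓ 011010✓ 011111✓ 100011✓ 100100✓ 101011✓ 101100✓ 101101✓ 101111✓ 110010✓ 110011✓ 110110✓ 110111✓ 111000✓ 111010✓ 111101✓
Round 1: -01011✓ -01111✓ -10011✓ -10110✓ -10111✓ -11010 0-0000✓ 0-0001✓ 0-0110✓ 0-0111✓ 0-1111✓ 00-110✓ 00-111✓ 00000-✓ 00011-✓ 001-11✓ 00111-✓ 01-111✓ 010-11✓ 0100-1 01000-✓ 01011-✓ 1-0011 1-1101 10-011 10-100 101-11✓ 1011-1 10110- 11-010 110-10✓ 110-11✓ 11001-✓ 11011-✓ 1110-0
Round 2: -01-11 -10-11 -1011- 0--111 0-000- 0-011- 00-11- 110-1-
PIs = {-01-11, -10-11, -1011-, -11010, 0--111, 0-000-, 0-011-, 00-11-, 0100-1, 1-0011, 1-1101, 10-011, 10-100, 1011-1, 10110-, 11-010, 110-1-, 1110-0}
Coverage chart:
  m0: 0-000- ←essential
  m1: 0-000- ←essential
  m6: 0-011-,00-11-
  m7: 0--111,0-011-,00-11-
  m11: -01-11 ←essential
  m15: -01-11,0--111,00-11-
  m16: 0-000- ←essential
  m17: 0-000-,0100-1
  m19: -10-11,0100-1
  m22: -1011-,0-011-
  m26: -11010 ←essential
  m31: 0--111 ←essential
  m35: 1-0011,10-011
  m36: 10-100 ←essential
  m43: -01-11,10-011
  m44: 10-100,10110-
  m45: 1-1101,1011-1,10110-
  m47: -01-11,1011-1
  m50: 11-010,110-1-
  m51: -10-11,1-0011,110-1-
  m54: -1011-,110-1-
  m55: -10-11,-1011-,110-1-
  m56: 1110-0 ←essential
  m58: -11010,11-010,1110-0
  m61: 1-1101 ←essential
Essential: -01-11, -11010, 0--111, 0-000-, 1-1101, 10-100, 1110-0
Petrick residual → -10-11, 0-011-, 1-0011, 110-1-
Min cover (11 terms): b'cef + bc'ef + bcd'ef' + a'def + a'c'd'e' + a'c'de + ac'd'ef + acde'f + ab'de'f' + abc'e + abcd'f'

11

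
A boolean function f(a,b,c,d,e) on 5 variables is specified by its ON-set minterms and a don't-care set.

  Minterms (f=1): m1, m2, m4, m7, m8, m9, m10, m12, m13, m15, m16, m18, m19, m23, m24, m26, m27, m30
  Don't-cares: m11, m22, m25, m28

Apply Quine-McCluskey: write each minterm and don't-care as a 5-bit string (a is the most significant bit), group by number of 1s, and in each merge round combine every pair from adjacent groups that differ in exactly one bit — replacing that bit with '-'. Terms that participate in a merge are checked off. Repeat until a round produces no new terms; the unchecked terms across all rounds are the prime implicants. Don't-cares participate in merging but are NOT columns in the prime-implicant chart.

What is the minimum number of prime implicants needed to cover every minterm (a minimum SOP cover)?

9

size-2^0 implicants → 00001(✓)  00010(✓)  00100(✓)  00111(✓)  01000(✓)  01001(✓)  01010(✓)  01011(✓)  01100(✓)  01101(✓)  01111(✓)  10000(✓)  10010(✓)  10011(✓)  10110(✓)  10111(✓)  11000(✓)  11001(✓)  11010(✓)  11011(✓)  11100(✓)  11110(✓)
size-2^1 implicants → -0010(✓)  -0111  -1000(✓)  -1001(✓)  -1010(✓)  -1011(✓)  -1100(✓)  0-001  0-010(✓)  0-100  0-111  01-00(✓)  01-01(✓)  01-11(✓)  010-0(✓)  010-1(✓)  0100-(✓)  0101-(✓)  011-1(✓)  0110-(✓)  1-000(✓)  1-010(✓)  1-011(✓)  1-110(✓)  10-10(✓)  10-11(✓)  100-0(✓)  1001-(✓)  1011-(✓)  11-00(✓)  11-10(✓)  110-0(✓)  110-1(✓)  1100-(✓)  1101-(✓)  111-0(✓)
size-2^2 implicants → --010  -1-00  -10-0(✓)  -10-1(✓)  -100-(✓)  -101-(✓)  01--1  01-0-  010--(✓)  1--10  1-0-0  1-01-  10-1-  11--0  110--(✓)
size-2^3 implicants → -10--
Unchecked terms (primes): --010, -0111, -1-00, -10--, 0-001, 0-100, 0-111, 01--1, 01-0-, 1--10, 1-0-0, 1-01-, 10-1-, 11--0
Minterm coverage:
  m1 ⊆ 0-001 [E]
  m2 ⊆ --010 [E]
  m4 ⊆ 0-100 [E]
  m7 ⊆ -0111,0-111
  m8 ⊆ -1-00,-10--,01-0-
  m9 ⊆ -10--,0-001,01--1,01-0-
  m10 ⊆ --010,-10--
  m12 ⊆ -1-00,0-100,01-0-
  m13 ⊆ 01--1,01-0-
  m15 ⊆ 0-111,01--1
  m16 ⊆ 1-0-0 [E]
  m18 ⊆ --010,1--10,1-0-0,1-01-,10-1-
  m19 ⊆ 1-01-,10-1-
  m23 ⊆ -0111,10-1-
  m24 ⊆ -1-00,-10--,1-0-0,11--0
  m26 ⊆ --010,-10--,1--10,1-0-0,1-01-,11--0
  m27 ⊆ -10--,1-01-
  m30 ⊆ 1--10,11--0
E = {--010, 0-001, 0-100, 1-0-0}
Petrick residual → -0111, -1-00, 01--1, 1--10, 1-01-
Cover = c'de' + b'cde + bd'e' + a'c'd'e + a'cd'e' + a'be + ade' + ac'e' + ac'd  |cover|=9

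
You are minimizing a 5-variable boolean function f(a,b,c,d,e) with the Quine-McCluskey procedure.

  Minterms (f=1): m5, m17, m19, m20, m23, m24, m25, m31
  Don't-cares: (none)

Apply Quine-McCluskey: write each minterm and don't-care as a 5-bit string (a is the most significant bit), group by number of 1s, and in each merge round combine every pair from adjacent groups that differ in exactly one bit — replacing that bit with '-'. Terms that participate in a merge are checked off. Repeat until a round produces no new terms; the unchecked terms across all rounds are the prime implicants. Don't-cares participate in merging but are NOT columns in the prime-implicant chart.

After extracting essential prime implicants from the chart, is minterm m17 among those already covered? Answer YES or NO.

NO

[col 0] 00101, 10001*, 10011*, 10100, 10111*, 11000*, 11001*, 11111*
[col 1] 1-001, 1-111, 10-11, 100-1, 1100-
Prime implicants: 00101, 1-001, 1-111, 10-11, 100-1, 10100, 1100-
PI chart (minterm → PIs covering it):
  5 | 00101  (sole → essential)
  17 | 1-001,100-1
  19 | 10-11,100-1
  20 | 10100  (sole → essential)
  23 | 1-111,10-11
  24 | 1100-  (sole → essential)
  25 | 1-001,1100-
  31 | 1-111  (sole → essential)
Essential prime implicants: 00101, 1-111, 10100, 1100-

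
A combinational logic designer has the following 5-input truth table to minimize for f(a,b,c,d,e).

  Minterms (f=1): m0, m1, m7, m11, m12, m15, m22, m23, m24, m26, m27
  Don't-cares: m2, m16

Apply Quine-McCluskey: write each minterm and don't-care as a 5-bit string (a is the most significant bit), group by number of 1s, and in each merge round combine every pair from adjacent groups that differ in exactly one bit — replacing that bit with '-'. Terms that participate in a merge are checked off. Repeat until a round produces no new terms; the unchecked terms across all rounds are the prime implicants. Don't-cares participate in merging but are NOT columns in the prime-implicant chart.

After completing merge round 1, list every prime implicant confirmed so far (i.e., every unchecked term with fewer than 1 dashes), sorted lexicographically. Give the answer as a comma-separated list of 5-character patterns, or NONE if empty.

Round 0: 00000✓ 00001✓ 00010✓ 00111✓ 01011✓ 01100 01111✓ 10000✓ 10110✓ 10111✓ 11000✓ 11010✓ 11011✓
Round 1: -0000 -0111 -1011 0-111 000-0 0000- 01-11 1-000 1011- 110-0 1101-
PIs = {-0000, -0111, -1011, 0-111, 000-0, 0000-, 01-11, 01100, 1-000, 1011-, 110-0, 1101-}

01100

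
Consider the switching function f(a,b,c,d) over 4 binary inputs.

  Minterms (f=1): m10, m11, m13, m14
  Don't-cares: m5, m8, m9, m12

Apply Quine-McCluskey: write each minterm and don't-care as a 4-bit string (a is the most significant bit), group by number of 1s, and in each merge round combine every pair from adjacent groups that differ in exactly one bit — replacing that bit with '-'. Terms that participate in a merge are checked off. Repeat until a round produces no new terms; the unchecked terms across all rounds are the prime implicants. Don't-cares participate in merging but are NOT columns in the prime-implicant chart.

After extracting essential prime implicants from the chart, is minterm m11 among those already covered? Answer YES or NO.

YES

size-2^0 implicants → 0101(✓)  1000(✓)  1001(✓)  1010(✓)  1011(✓)  1100(✓)  1101(✓)  1110(✓)
size-2^1 implicants → -101  1-00(✓)  1-01(✓)  1-10(✓)  10-0(✓)  10-1(✓)  100-(✓)  101-(✓)  11-0(✓)  110-(✓)
size-2^2 implicants → 1--0  1-0-  10--
Unchecked terms (primes): -101, 1--0, 1-0-, 10--
Minterm coverage:
  m10 ⊆ 1--0,10--
  m11 ⊆ 10-- [E]
  m13 ⊆ -101,1-0-
  m14 ⊆ 1--0 [E]
E = {1--0, 10--}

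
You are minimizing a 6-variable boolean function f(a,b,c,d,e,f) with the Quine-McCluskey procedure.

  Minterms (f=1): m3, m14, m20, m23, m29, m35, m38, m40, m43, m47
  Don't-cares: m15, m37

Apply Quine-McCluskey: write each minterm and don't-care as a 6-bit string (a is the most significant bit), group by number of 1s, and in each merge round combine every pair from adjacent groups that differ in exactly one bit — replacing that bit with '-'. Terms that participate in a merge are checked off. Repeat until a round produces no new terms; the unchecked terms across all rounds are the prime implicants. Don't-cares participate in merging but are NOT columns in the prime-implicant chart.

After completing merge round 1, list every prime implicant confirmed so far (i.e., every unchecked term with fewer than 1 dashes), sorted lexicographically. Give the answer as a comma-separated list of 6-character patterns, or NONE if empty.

010100, 010111, 011101, 100101, 100110, 101000

[col 0] 000011*, 001110*, 001111*, 010100, 010111, 011101, 100011*, 100101, 100110, 101000, 101011*, 101111*
[col 1] -00011, -01111, 00111-, 10-011, 101-11
Prime implicants: -00011, -01111, 00111-, 010100, 010111, 011101, 10-011, 100101, 100110, 101-11, 101000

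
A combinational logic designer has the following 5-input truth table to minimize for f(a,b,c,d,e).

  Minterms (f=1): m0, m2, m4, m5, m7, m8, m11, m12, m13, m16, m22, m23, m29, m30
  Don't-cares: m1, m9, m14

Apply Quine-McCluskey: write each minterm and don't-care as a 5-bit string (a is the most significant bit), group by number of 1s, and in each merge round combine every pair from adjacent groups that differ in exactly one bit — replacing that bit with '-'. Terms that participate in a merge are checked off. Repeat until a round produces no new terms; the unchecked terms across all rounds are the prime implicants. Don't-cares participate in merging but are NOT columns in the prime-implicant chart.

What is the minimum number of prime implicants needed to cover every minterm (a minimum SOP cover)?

7

size-2^0 implicants → 00000(✓)  00001(✓)  00010(✓)  00100(✓)  00101(✓)  00111(✓)  01000(✓)  01001(✓)  01011(✓)  01100(✓)  01101(✓)  01110(✓)  10000(✓)  10110(✓)  10111(✓)  11101(✓)  11110(✓)
size-2^1 implicants → -0000  -0111  -1101  -1110  0-000(✓)  0-001(✓)  0-100(✓)  0-101(✓)  00-00(✓)  00-01(✓)  000-0  0000-(✓)  001-1  0010-(✓)  01-00(✓)  01-01(✓)  010-1  0100-(✓)  011-0  0110-(✓)  1-110  1011-
size-2^2 implicants → 0--00(✓)  0--01(✓)  0-00-(✓)  0-10-(✓)  00-0-(✓)  01-0-(✓)
size-2^3 implicants → 0--0-
Unchecked terms (primes): -0000, -0111, -1101, -1110, 0--0-, 000-0, 001-1, 010-1, 011-0, 1-110, 1011-
Minterm coverage:
  m0 ⊆ -0000,0--0-,000-0
  m2 ⊆ 000-0 [E]
  m4 ⊆ 0--0- [E]
  m5 ⊆ 0--0-,001-1
  m7 ⊆ -0111,001-1
  m8 ⊆ 0--0- [E]
  m11 ⊆ 010-1 [E]
  m12 ⊆ 0--0-,011-0
  m13 ⊆ -1101,0--0-
  m16 ⊆ -0000 [E]
  m22 ⊆ 1-110,1011-
  m23 ⊆ -0111,1011-
  m29 ⊆ -1101 [E]
  m30 ⊆ -1110,1-110
E = {-0000, -1101, 0--0-, 000-0, 010-1}
Petrick residual → -0111, 1-110
Cover = b'c'd'e' + b'cde + bcd'e + a'd' + a'b'c'e' + a'bc'e + acde'  |cover|=7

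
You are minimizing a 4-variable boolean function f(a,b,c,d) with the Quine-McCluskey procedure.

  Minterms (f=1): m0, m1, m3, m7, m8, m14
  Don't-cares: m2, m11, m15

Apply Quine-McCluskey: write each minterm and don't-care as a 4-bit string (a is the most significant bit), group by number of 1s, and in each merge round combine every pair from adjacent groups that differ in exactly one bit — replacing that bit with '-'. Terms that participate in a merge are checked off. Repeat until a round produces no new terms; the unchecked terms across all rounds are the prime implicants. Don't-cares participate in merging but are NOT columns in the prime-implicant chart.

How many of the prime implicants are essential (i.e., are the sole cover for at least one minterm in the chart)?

size-2^0 implicants → 0000(✓)  0001(✓)  0010(✓)  0011(✓)  0111(✓)  1000(✓)  1011(✓)  1110(✓)  1111(✓)
size-2^1 implicants → -000  -011(✓)  -111(✓)  0-11(✓)  00-0(✓)  00-1(✓)  000-(✓)  001-(✓)  1-11(✓)  111-
size-2^2 implicants → --11  00--
Unchecked terms (primes): --11, -000, 00--, 111-
Minterm coverage:
  m0 ⊆ -000,00--
  m1 ⊆ 00-- [E]
  m3 ⊆ --11,00--
  m7 ⊆ --11 [E]
  m8 ⊆ -000 [E]
  m14 ⊆ 111- [E]
E = {--11, -000, 00--, 111-}

4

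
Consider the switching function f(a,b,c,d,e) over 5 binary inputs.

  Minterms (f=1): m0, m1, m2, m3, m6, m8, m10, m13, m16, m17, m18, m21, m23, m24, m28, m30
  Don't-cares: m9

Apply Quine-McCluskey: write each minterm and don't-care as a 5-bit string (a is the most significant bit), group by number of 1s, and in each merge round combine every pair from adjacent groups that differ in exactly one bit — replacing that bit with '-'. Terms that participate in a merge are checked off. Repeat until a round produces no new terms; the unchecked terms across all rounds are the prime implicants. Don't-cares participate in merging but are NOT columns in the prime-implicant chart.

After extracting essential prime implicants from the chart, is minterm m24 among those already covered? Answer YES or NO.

NO

size-2^0 implicants → 00000(✓)  00001(✓)  00010(✓)  00011(✓)  00110(✓)  01000(✓)  01001(✓)  01010(✓)  01101(✓)  10000(✓)  10001(✓)  10010(✓)  10101(✓)  10111(✓)  11000(✓)  11100(✓)  11110(✓)
size-2^1 implicants → -0000(✓)  -0001(✓)  -0010(✓)  -1000(✓)  0-000(✓)  0-001(✓)  0-010(✓)  00-10  000-0(✓)  000-1(✓)  0000-(✓)  0001-(✓)  01-01  010-0(✓)  0100-(✓)  1-000(✓)  10-01  100-0(✓)  1000-(✓)  101-1  11-00  111-0
size-2^2 implicants → --000  -00-0  -000-  0-0-0  0-00-  000--
Unchecked terms (primes): --000, -00-0, -000-, 0-0-0, 0-00-, 00-10, 000--, 01-01, 10-01, 101-1, 11-00, 111-0
Minterm coverage:
  m0 ⊆ --000,-00-0,-000-,0-0-0,0-00-,000--
  m1 ⊆ -000-,0-00-,000--
  m2 ⊆ -00-0,0-0-0,00-10,000--
  m3 ⊆ 000-- [E]
  m6 ⊆ 00-10 [E]
  m8 ⊆ --000,0-0-0,0-00-
  m10 ⊆ 0-0-0 [E]
  m13 ⊆ 01-01 [E]
  m16 ⊆ --000,-00-0,-000-
  m17 ⊆ -000-,10-01
  m18 ⊆ -00-0 [E]
  m21 ⊆ 10-01,101-1
  m23 ⊆ 101-1 [E]
  m24 ⊆ --000,11-00
  m28 ⊆ 11-00,111-0
  m30 ⊆ 111-0 [E]
E = {-00-0, 0-0-0, 00-10, 000--, 01-01, 101-1, 111-0}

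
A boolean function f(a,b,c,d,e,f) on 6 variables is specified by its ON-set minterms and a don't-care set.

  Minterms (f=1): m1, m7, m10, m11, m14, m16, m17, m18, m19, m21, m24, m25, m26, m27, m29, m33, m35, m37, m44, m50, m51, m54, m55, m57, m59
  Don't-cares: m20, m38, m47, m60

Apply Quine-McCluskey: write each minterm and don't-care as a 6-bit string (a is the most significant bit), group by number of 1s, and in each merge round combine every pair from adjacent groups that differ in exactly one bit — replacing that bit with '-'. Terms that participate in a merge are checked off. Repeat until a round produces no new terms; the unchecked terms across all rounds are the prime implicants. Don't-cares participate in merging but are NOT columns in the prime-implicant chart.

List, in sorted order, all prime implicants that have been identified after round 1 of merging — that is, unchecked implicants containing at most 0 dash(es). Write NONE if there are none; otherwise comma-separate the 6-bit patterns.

000111, 101111

Round 0: 000001✓ 000111 001010✓ 001011✓ 001110✓ 010000✓ 010001✓ 010010✓ 010011✓ 010100✓ 010101✓ 011000✓ 011001✓ 011010✓ 011011✓ 011101✓ 100001✓ 100011✓ 100101✓ 100110✓ 101100✓ 101111 110010✓ 110011✓ 110110✓ 110111✓ 111001✓ 111011✓ 111100✓
Round 1: -00001 -10010✓ -10011✓ -11001✓ -11011✓ 0-0001 0-1010✓ 0-1011✓ 001-10 00101-✓ 01-000✓ 01-001✓ 01-010✓ 01-011✓ 01-101✓ 010-00✓ 010-01✓ 0100-0✓ 0100-1✓ 01000-✓ 01001-✓ 01010-✓ 011-01✓ 0110-0✓ 0110-1✓ 01100-✓ 01101-✓ 1-0011 1-0110 1-1100 100-01 1000-1 11-011✓ 110-10✓ 110-11✓ 11001-✓ 11011-✓ 1110-1✓
Round 2: -1-011 -1001- -110-1 0-101- 01--01 01-0-0✓ 01-0-1✓ 01-00-✓ 01-01-✓ 010-0- 0100--✓ 0110--✓ 110-1-
Round 3: 01-0--
PIs = {-00001, -1-011, -1001-, -110-1, 0-0001, 0-101-, 000111, 001-10, 01--01, 01-0--, 010-0-, 1-0011, 1-0110, 1-1100, 100-01, 1000-1, 101111, 110-1-}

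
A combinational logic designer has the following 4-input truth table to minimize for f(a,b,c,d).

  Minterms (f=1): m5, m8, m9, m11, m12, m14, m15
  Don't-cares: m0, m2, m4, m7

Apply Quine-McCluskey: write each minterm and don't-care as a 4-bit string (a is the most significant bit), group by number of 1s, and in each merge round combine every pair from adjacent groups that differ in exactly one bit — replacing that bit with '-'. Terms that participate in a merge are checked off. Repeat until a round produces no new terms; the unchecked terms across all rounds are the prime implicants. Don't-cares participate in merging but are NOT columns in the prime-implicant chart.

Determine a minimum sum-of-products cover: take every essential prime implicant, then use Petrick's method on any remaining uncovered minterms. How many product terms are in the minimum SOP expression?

size-2^0 implicants → 0000(✓)  0010(✓)  0100(✓)  0101(✓)  0111(✓)  1000(✓)  1001(✓)  1011(✓)  1100(✓)  1110(✓)  1111(✓)
size-2^1 implicants → -000(✓)  -100(✓)  -111  0-00(✓)  00-0  01-1  010-  1-00(✓)  1-11  10-1  100-  11-0  111-
size-2^2 implicants → --00
Unchecked terms (primes): --00, -111, 00-0, 01-1, 010-, 1-11, 10-1, 100-, 11-0, 111-
Minterm coverage:
  m5 ⊆ 01-1,010-
  m8 ⊆ --00,100-
  m9 ⊆ 10-1,100-
  m11 ⊆ 1-11,10-1
  m12 ⊆ --00,11-0
  m14 ⊆ 11-0,111-
  m15 ⊆ -111,1-11,111-
(no essential prime implicants)
Petrick residual → --00, 01-1, 10-1, 111-
Cover = c'd' + a'bd + ab'd + abc  |cover|=4

4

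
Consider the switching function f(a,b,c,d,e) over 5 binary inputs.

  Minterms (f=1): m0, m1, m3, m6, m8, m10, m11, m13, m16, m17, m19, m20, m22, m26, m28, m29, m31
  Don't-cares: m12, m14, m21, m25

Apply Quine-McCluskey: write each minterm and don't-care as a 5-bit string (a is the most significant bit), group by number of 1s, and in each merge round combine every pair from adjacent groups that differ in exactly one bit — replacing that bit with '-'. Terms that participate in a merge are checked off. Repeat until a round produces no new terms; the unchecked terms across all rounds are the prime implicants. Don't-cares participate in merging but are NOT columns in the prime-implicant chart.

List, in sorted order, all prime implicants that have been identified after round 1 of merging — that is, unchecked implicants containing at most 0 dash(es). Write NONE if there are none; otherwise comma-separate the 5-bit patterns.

[col 0] 00000*, 00001*, 00011*, 00110*, 01000*, 01010*, 01011*, 01100*, 01101*, 01110*, 10000*, 10001*, 10011*, 10100*, 10101*, 10110*, 11001*, 11010*, 11100*, 11101*, 11111*
[col 1] -0000*, -0001*, -0011*, -0110, -1010, -1100*, -1101*, 0-000, 0-011, 0-110, 000-1*, 0000-*, 01-00*, 01-10*, 010-0*, 0101-, 011-0*, 0110-*, 1-001*, 1-100*, 1-101*, 10-00*, 10-01*, 100-1*, 1000-*, 101-0, 1010-*, 11-01*, 111-1, 1110-*
[col 2] -00-1, -000-, -110-, 01--0, 1--01, 1-10-, 10-0-
Prime implicants: -00-1, -000-, -0110, -1010, -110-, 0-000, 0-011, 0-110, 01--0, 0101-, 1--01, 1-10-, 10-0-, 101-0, 111-1

NONE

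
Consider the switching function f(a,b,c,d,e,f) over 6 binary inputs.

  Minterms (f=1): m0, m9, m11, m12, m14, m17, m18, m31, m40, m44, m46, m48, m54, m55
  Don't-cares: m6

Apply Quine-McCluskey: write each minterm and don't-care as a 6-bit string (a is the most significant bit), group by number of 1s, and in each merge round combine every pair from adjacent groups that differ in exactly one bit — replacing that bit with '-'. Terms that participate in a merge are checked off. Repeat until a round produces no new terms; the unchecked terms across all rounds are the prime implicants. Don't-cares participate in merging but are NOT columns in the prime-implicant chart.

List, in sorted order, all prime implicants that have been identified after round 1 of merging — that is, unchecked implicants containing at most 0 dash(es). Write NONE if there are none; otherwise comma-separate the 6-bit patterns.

[col 0] 000000, 000110*, 001001*, 001011*, 001100*, 001110*, 010001, 010010, 011111, 101000*, 101100*, 101110*, 110000, 110110*, 110111*
[col 1] -01100*, -01110*, 00-110, 0010-1, 0011-0*, 101-00, 1011-0*, 11011-
[col 2] -011-0
Prime implicants: -011-0, 00-110, 000000, 0010-1, 010001, 010010, 011111, 101-00, 110000, 11011-

000000, 010001, 010010, 011111, 110000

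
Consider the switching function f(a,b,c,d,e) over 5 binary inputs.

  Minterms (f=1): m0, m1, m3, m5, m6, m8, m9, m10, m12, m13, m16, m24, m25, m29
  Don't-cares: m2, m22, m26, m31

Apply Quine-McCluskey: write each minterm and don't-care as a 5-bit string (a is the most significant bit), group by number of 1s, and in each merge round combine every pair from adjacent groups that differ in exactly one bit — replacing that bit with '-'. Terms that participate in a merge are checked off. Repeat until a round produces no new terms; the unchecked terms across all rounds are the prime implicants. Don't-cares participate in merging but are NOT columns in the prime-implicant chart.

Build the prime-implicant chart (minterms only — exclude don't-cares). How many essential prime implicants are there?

4

[col 0] 00000*, 00001*, 00010*, 00011*, 00101*, 00110*, 01000*, 01001*, 01010*, 01100*, 01101*, 10000*, 10110*, 11000*, 11001*, 11010*, 11101*, 11111*
[col 1] -0000*, -0110, -1000*, -1001*, -1010*, -1101*, 0-000*, 0-001*, 0-010*, 0-101*, 00-01*, 00-10, 000-0*, 000-1*, 0000-*, 0001-*, 01-00*, 01-01*, 010-0*, 0100-*, 0110-*, 1-000*, 11-01*, 110-0*, 1100-*, 111-1
[col 2] --000, -1-01, -10-0, -100-, 0--01, 0-0-0, 0-00-, 000--, 01-0-
Prime implicants: --000, -0110, -1-01, -10-0, -100-, 0--01, 0-0-0, 0-00-, 00-10, 000--, 01-0-, 111-1
PI chart (minterm → PIs covering it):
  0 | --000,0-0-0,0-00-,000--
  1 | 0--01,0-00-,000--
  3 | 000--  (sole → essential)
  5 | 0--01  (sole → essential)
  6 | -0110,00-10
  8 | --000,-10-0,-100-,0-0-0,0-00-,01-0-
  9 | -1-01,-100-,0--01,0-00-,01-0-
  10 | -10-0,0-0-0
  12 | 01-0-  (sole → essential)
  13 | -1-01,0--01,01-0-
  16 | --000  (sole → essential)
  24 | --000,-10-0,-100-
  25 | -1-01,-100-
  29 | -1-01,111-1
Essential prime implicants: --000, 0--01, 000--, 01-0-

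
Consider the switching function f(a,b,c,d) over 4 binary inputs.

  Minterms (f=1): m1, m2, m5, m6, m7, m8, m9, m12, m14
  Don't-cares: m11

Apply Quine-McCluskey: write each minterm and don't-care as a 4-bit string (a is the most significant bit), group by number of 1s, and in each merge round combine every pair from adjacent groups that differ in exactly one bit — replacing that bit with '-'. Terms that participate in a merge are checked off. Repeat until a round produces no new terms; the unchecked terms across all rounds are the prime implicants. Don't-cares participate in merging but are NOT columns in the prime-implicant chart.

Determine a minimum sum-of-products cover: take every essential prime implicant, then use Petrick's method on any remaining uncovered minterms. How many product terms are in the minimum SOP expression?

size-2^0 implicants → 0001(✓)  0010(✓)  0101(✓)  0110(✓)  0111(✓)  1000(✓)  1001(✓)  1011(✓)  1100(✓)  1110(✓)
size-2^1 implicants → -001  -110  0-01  0-10  01-1  011-  1-00  10-1  100-  11-0
Unchecked terms (primes): -001, -110, 0-01, 0-10, 01-1, 011-, 1-00, 10-1, 100-, 11-0
Minterm coverage:
  m1 ⊆ -001,0-01
  m2 ⊆ 0-10 [E]
  m5 ⊆ 0-01,01-1
  m6 ⊆ -110,0-10,011-
  m7 ⊆ 01-1,011-
  m8 ⊆ 1-00,100-
  m9 ⊆ -001,10-1,100-
  m12 ⊆ 1-00,11-0
  m14 ⊆ -110,11-0
E = {0-10}
Petrick residual → -001, -110, 01-1, 1-00
Cover = b'c'd + bcd' + a'cd' + a'bd + ac'd'  |cover|=5

5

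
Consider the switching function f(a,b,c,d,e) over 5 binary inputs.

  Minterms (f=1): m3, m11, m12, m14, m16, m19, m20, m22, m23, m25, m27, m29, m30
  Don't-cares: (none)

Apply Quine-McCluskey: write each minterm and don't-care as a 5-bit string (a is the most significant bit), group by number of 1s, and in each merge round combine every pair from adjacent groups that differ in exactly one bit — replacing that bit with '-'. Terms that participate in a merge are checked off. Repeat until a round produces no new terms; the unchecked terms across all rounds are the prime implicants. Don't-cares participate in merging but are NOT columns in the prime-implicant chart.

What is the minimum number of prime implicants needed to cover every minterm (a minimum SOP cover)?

6

size-2^0 implicants → 00011(✓)  01011(✓)  01100(✓)  01110(✓)  10000(✓)  10011(✓)  10100(✓)  10110(✓)  10111(✓)  11001(✓)  11011(✓)  11101(✓)  11110(✓)
size-2^1 implicants → -0011(✓)  -1011(✓)  -1110  0-011(✓)  011-0  1-011(✓)  1-110  10-00  10-11  101-0  1011-  11-01  110-1
size-2^2 implicants → --011
Unchecked terms (primes): --011, -1110, 011-0, 1-110, 10-00, 10-11, 101-0, 1011-, 11-01, 110-1
Minterm coverage:
  m3 ⊆ --011 [E]
  m11 ⊆ --011 [E]
  m12 ⊆ 011-0 [E]
  m14 ⊆ -1110,011-0
  m16 ⊆ 10-00 [E]
  m19 ⊆ --011,10-11
  m20 ⊆ 10-00,101-0
  m22 ⊆ 1-110,101-0,1011-
  m23 ⊆ 10-11,1011-
  m25 ⊆ 11-01,110-1
  m27 ⊆ --011,110-1
  m29 ⊆ 11-01 [E]
  m30 ⊆ -1110,1-110
E = {--011, 011-0, 10-00, 11-01}
Petrick residual → -1110, 1011-
Cover = c'de + bcde' + a'bce' + ab'd'e' + ab'cd + abd'e  |cover|=6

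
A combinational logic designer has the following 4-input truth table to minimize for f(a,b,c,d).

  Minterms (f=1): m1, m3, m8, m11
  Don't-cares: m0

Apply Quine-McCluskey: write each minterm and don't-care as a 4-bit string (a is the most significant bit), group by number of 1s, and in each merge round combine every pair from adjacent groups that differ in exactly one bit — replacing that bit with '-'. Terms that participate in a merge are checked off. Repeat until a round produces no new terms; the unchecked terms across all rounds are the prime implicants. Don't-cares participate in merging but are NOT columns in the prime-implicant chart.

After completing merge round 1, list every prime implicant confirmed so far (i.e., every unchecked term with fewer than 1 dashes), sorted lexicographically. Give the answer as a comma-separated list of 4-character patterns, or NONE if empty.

NONE

size-2^0 implicants → 0000(✓)  0001(✓)  0011(✓)  1000(✓)  1011(✓)
size-2^1 implicants → -000  -011  00-1  000-
Unchecked terms (primes): -000, -011, 00-1, 000-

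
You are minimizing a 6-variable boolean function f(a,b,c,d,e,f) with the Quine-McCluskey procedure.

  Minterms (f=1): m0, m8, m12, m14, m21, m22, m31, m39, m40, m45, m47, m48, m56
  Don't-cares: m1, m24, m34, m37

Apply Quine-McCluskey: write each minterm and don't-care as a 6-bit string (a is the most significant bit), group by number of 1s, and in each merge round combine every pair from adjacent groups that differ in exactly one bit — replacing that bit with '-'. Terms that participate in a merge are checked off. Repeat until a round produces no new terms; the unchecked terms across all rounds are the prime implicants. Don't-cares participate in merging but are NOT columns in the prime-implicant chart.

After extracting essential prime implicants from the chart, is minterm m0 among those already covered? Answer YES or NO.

[col 0] 000000*, 000001*, 001000*, 001100*, 001110*, 010101, 010110, 011000*, 011111, 100010, 100101*, 100111*, 101000*, 101101*, 101111*, 110000*, 111000*
[col 1] -01000*, -11000*, 0-1000*, 00-000, 00000-, 001-00, 0011-0, 1-1000*, 10-101*, 10-111*, 1001-1*, 1011-1*, 11-000
[col 2] --1000, 10-1-1
Prime implicants: --1000, 00-000, 00000-, 001-00, 0011-0, 010101, 010110, 011111, 10-1-1, 100010, 11-000
PI chart (minterm → PIs covering it):
  0 | 00-000,00000-
  8 | --1000,00-000,001-00
  12 | 001-00,0011-0
  14 | 0011-0  (sole → essential)
  21 | 010101  (sole → essential)
  22 | 010110  (sole → essential)
  31 | 011111  (sole → essential)
  39 | 10-1-1  (sole → essential)
  40 | --1000  (sole → essential)
  45 | 10-1-1  (sole → essential)
  47 | 10-1-1  (sole → essential)
  48 | 11-000  (sole → essential)
  56 | --1000,11-000
Essential prime implicants: --1000, 0011-0, 010101, 010110, 011111, 10-1-1, 11-000

NO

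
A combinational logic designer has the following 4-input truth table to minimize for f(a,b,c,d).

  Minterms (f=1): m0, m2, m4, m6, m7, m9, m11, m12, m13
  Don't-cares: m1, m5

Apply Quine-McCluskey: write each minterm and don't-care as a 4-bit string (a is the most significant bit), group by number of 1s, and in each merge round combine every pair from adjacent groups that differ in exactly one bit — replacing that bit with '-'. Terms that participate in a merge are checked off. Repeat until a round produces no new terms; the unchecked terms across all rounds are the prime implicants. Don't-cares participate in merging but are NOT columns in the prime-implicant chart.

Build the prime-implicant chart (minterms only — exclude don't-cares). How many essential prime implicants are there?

[col 0] 0000*, 0001*, 0010*, 0100*, 0101*, 0110*, 0111*, 1001*, 1011*, 1100*, 1101*
[col 1] -001*, -100*, -101*, 0-00*, 0-01*, 0-10*, 00-0*, 000-*, 01-0*, 01-1*, 010-*, 011-*, 1-01*, 10-1, 110-*
[col 2] --01, -10-, 0--0, 0-0-, 01--
Prime implicants: --01, -10-, 0--0, 0-0-, 01--, 10-1
PI chart (minterm → PIs covering it):
  0 | 0--0,0-0-
  2 | 0--0  (sole → essential)
  4 | -10-,0--0,0-0-,01--
  6 | 0--0,01--
  7 | 01--  (sole → essential)
  9 | --01,10-1
  11 | 10-1  (sole → essential)
  12 | -10-  (sole → essential)
  13 | --01,-10-
Essential prime implicants: -10-, 0--0, 01--, 10-1

4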